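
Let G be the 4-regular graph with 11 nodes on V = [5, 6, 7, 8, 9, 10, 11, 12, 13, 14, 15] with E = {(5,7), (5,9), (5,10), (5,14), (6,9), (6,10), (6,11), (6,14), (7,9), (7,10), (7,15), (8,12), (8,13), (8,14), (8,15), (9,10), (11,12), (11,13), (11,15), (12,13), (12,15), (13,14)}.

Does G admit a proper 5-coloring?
Yes, G is 5-colorable

A valid 5-coloring: color 1: [5, 6, 13, 15]; color 2: [8, 9, 11]; color 3: [7, 12, 14]; color 4: [10].
(χ(G) = 4 ≤ 5.)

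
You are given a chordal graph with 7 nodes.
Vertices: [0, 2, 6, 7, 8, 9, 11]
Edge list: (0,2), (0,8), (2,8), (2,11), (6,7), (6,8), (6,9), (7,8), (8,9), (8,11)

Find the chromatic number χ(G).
Clique number ω(G) = 3 (lower bound: χ ≥ ω).
The clique on [6, 8, 9] has size 3, forcing χ ≥ 3, and the coloring below uses 3 colors, so χ(G) = 3.
A valid 3-coloring: color 1: [8]; color 2: [2, 6]; color 3: [0, 7, 9, 11].

χ(G) = 3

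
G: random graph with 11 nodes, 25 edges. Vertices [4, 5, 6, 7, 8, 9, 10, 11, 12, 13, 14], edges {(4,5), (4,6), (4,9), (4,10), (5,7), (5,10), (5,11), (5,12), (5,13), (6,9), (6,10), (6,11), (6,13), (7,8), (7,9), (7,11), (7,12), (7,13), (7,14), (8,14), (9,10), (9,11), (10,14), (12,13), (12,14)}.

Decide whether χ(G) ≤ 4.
Yes, G is 4-colorable

A valid 4-coloring: color 1: [6, 7]; color 2: [5, 9, 14]; color 3: [8, 10, 11, 12]; color 4: [4, 13].
(χ(G) = 4 ≤ 4.)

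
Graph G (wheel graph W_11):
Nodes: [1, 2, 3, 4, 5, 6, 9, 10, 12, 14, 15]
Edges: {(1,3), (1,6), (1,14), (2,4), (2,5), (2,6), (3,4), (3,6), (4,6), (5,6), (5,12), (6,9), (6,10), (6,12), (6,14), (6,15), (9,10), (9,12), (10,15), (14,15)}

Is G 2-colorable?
No, G is not 2-colorable

The clique on vertices [1, 3, 6] has size 3 > 2, so it alone needs 3 colors.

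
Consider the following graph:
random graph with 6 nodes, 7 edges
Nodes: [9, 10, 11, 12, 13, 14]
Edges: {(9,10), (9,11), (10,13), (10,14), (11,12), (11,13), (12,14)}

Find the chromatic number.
Clique number ω(G) = 2 (lower bound: χ ≥ ω).
Odd cycle [14, 12, 11, 13, 10] needs 3 colors (χ ≥ 3).
The coloring below uses 3 colors, so χ(G) = 3.
A valid 3-coloring: color 1: [10, 11]; color 2: [9, 12, 13]; color 3: [14].

χ(G) = 3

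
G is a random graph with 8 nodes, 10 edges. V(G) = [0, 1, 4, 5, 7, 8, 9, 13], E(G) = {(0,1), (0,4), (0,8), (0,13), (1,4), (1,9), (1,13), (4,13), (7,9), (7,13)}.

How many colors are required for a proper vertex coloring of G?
χ(G) = 4

Clique number ω(G) = 4 (lower bound: χ ≥ ω).
The clique on [0, 1, 4, 13] has size 4, forcing χ ≥ 4, and the coloring below uses 4 colors, so χ(G) = 4.
A valid 4-coloring: color 1: [0, 5, 9]; color 2: [8, 13]; color 3: [1, 7]; color 4: [4].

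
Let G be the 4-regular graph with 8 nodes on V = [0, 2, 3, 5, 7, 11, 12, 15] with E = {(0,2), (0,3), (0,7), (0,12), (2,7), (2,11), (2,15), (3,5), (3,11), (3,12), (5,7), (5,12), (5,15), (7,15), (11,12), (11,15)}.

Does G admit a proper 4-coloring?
Yes, G is 4-colorable

A valid 4-coloring: color 1: [7, 12]; color 2: [2, 3]; color 3: [0, 5, 11]; color 4: [15].
(χ(G) = 4 ≤ 4.)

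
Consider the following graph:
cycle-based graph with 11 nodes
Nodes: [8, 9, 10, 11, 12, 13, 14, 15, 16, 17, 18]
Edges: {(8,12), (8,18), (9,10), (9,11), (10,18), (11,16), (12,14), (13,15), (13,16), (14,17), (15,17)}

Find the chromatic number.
χ(G) = 3

Clique number ω(G) = 2 (lower bound: χ ≥ ω).
Odd cycle [14, 17, 15, 13, 16, 11, 9, 10, 18, 8, 12] needs 3 colors (χ ≥ 3).
The coloring below uses 3 colors, so χ(G) = 3.
A valid 3-coloring: color 1: [8, 9, 14, 15, 16]; color 2: [10, 11, 12, 13, 17]; color 3: [18].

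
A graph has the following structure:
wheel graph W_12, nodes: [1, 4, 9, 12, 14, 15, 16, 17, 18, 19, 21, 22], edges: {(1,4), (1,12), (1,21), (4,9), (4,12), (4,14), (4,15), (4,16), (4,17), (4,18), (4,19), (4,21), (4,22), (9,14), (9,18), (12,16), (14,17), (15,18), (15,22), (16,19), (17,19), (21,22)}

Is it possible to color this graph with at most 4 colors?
A valid 4-coloring: color 1: [4]; color 2: [12, 14, 18, 19, 21]; color 3: [1, 9, 15, 16, 17]; color 4: [22].
(χ(G) = 4 ≤ 4.)

Yes, G is 4-colorable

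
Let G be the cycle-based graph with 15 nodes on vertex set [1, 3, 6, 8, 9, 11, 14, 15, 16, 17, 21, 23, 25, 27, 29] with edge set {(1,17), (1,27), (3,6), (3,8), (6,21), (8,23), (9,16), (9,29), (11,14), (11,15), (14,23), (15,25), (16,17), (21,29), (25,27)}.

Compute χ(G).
χ(G) = 3

Clique number ω(G) = 2 (lower bound: χ ≥ ω).
Odd cycle [6, 3, 8, 23, 14, 11, 15, 25, 27, 1, 17, 16, 9, 29, 21] needs 3 colors (χ ≥ 3).
The coloring below uses 3 colors, so χ(G) = 3.
A valid 3-coloring: color 1: [6, 8, 14, 15, 17, 27, 29]; color 2: [1, 3, 11, 16, 21, 23, 25]; color 3: [9].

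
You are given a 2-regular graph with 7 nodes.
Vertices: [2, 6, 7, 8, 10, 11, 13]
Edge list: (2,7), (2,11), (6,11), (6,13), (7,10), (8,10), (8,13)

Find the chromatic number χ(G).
Clique number ω(G) = 2 (lower bound: χ ≥ ω).
Odd cycle [13, 8, 10, 7, 2, 11, 6] needs 3 colors (χ ≥ 3).
The coloring below uses 3 colors, so χ(G) = 3.
A valid 3-coloring: color 1: [7, 8, 11]; color 2: [2, 10, 13]; color 3: [6].

χ(G) = 3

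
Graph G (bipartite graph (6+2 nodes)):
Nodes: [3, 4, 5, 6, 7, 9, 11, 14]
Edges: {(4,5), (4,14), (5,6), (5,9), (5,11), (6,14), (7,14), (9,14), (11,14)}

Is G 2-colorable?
A valid 2-coloring: color 1: [3, 5, 14]; color 2: [4, 6, 7, 9, 11].
(χ(G) = 2 ≤ 2.)

Yes, G is 2-colorable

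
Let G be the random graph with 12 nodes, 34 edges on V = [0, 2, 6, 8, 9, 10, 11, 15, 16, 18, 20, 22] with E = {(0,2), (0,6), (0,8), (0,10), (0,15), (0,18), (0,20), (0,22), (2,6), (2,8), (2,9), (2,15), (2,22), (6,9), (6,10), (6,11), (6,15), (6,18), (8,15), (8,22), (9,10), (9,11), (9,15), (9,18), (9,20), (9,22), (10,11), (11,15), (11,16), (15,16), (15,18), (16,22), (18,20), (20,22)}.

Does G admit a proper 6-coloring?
Yes, G is 6-colorable

A valid 6-coloring: color 1: [10, 15, 22]; color 2: [0, 9, 16]; color 3: [6, 8, 20]; color 4: [2, 11, 18].
(χ(G) = 4 ≤ 6.)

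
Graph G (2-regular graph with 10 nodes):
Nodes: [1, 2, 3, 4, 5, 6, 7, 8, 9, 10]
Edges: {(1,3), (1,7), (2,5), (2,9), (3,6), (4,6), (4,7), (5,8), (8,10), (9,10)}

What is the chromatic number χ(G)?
Clique number ω(G) = 2 (lower bound: χ ≥ ω).
Odd cycle [1, 3, 6, 4, 7] needs 3 colors (χ ≥ 3).
The coloring below uses 3 colors, so χ(G) = 3.
A valid 3-coloring: color 1: [2, 3, 4, 8]; color 2: [1, 5, 6, 9]; color 3: [7, 10].

χ(G) = 3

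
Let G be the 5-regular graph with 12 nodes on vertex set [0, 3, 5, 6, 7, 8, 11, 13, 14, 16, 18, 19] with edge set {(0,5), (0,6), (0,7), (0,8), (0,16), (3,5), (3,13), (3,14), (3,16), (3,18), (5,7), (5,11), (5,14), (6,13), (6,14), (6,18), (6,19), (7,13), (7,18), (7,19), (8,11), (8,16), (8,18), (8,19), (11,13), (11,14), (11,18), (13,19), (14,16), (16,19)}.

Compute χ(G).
χ(G) = 4

Clique number ω(G) = 3 (lower bound: χ ≥ ω).
Suppose a proper 3-coloring c exists. The clique [0, 5, 7] takes 3 distinct colors; by symmetry let c(0) = 1, c(5) = 2, c(7) = 3.
- Vertex 3: neighbors [5] already have colors [2]; try each remaining color.
- Case c(3) = 1:
  - Vertex 13: neighbors [3, 7] already have colors [1, 3] ⇒ c(13) = 2.
  - Vertex 6: neighbors [0, 13] already have colors [1, 2] ⇒ c(6) = 3.
  - Vertex 14: neighbors [3, 5, 6] already have colors [1, 2, 3] — all 3 colors blocked. Contradiction.
- Case c(3) = 3:
  - Vertex 14: neighbors [5, 3] already have colors [2, 3] ⇒ c(14) = 1.
  - Vertex 11: neighbors [14, 5] already have colors [1, 2] ⇒ c(11) = 3.
  - Vertex 8: neighbors [0, 11] already have colors [1, 3] ⇒ c(8) = 2.
  - Vertex 16: neighbors [0, 8, 3] already have colors [1, 2, 3] — all 3 colors blocked. Contradiction.
Every case ends in a contradiction, so G has no proper 3-coloring (χ ≥ 4).
The coloring below uses 4 colors, so χ(G) = 4.
A valid 4-coloring: color 1: [0, 3, 11, 19]; color 2: [5, 6, 8]; color 3: [13, 16, 18]; color 4: [7, 14].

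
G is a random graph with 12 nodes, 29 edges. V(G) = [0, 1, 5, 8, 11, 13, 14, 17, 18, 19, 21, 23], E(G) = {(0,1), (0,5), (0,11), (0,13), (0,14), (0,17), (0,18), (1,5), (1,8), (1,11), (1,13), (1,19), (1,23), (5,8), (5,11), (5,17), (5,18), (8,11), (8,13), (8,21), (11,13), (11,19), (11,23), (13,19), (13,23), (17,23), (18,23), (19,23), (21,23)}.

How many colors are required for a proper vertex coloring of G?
χ(G) = 5

Clique number ω(G) = 5 (lower bound: χ ≥ ω).
The clique on [1, 11, 13, 19, 23] has size 5, forcing χ ≥ 5, and the coloring below uses 5 colors, so χ(G) = 5.
A valid 5-coloring: color 1: [0, 8, 23]; color 2: [11, 14, 17, 18, 21]; color 3: [1]; color 4: [5, 13]; color 5: [19].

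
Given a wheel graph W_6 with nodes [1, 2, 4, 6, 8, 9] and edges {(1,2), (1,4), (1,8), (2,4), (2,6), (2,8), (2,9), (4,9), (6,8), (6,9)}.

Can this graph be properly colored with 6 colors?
Yes, G is 6-colorable

A valid 6-coloring: color 1: [2]; color 2: [4, 8]; color 3: [1, 6]; color 4: [9].
(χ(G) = 4 ≤ 6.)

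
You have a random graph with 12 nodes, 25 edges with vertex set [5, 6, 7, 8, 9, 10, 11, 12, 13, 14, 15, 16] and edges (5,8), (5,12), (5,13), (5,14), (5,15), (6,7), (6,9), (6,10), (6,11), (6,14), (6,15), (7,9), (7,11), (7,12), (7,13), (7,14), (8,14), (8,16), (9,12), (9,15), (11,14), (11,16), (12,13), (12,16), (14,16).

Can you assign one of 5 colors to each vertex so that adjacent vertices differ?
Yes, G is 5-colorable

A valid 5-coloring: color 1: [9, 10, 13, 14]; color 2: [5, 7, 16]; color 3: [6, 8, 12]; color 4: [11, 15].
(χ(G) = 4 ≤ 5.)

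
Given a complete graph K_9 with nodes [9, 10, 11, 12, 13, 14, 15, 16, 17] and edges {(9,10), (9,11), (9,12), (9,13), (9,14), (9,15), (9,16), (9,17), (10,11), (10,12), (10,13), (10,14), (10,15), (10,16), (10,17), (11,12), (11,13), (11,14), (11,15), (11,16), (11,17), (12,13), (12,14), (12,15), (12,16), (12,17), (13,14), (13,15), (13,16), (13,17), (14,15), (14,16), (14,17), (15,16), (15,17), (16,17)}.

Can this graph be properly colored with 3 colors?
No, G is not 3-colorable

The clique on vertices [9, 10, 11, 12, 13, 14, 15, 16, 17] has size 9 > 3, so it alone needs 9 colors.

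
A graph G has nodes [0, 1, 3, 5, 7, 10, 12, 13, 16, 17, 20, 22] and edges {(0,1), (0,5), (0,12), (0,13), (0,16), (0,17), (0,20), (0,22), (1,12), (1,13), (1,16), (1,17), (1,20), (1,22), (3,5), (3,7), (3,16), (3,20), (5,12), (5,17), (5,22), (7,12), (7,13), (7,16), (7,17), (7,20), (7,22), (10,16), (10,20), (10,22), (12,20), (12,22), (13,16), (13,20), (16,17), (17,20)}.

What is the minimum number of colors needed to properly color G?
χ(G) = 4

Clique number ω(G) = 4 (lower bound: χ ≥ ω).
The clique on [0, 1, 16, 17] has size 4, forcing χ ≥ 4, and the coloring below uses 4 colors, so χ(G) = 4.
A valid 4-coloring: color 1: [16, 20, 22]; color 2: [0, 3, 10]; color 3: [1, 5, 7]; color 4: [12, 13, 17].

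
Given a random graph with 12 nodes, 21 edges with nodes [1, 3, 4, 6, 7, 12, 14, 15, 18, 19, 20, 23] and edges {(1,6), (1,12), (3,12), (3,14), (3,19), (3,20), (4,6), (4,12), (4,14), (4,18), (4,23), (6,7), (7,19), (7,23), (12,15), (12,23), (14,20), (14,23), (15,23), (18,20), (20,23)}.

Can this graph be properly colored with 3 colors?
Yes, G is 3-colorable

A valid 3-coloring: color 1: [3, 6, 18, 23]; color 2: [1, 4, 7, 15, 20]; color 3: [12, 14, 19].
(χ(G) = 3 ≤ 3.)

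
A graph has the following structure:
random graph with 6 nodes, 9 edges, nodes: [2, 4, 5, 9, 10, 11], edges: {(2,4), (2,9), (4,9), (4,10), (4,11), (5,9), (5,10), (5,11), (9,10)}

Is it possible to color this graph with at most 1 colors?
No, G is not 1-colorable

The clique on vertices [2, 4, 9] has size 3 > 1, so it alone needs 3 colors.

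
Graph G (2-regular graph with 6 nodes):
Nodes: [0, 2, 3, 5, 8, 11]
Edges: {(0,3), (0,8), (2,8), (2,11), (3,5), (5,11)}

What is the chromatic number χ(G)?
Clique number ω(G) = 2 (lower bound: χ ≥ ω).
The graph is bipartite (no odd cycle), so 2 colors suffice: χ(G) = 2.
A valid 2-coloring: color 1: [3, 8, 11]; color 2: [0, 2, 5].

χ(G) = 2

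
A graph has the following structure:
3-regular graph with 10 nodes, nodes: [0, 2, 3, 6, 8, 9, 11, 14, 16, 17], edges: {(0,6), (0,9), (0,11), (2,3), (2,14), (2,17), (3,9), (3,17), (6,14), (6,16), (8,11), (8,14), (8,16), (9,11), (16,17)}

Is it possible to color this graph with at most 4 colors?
Yes, G is 4-colorable

A valid 4-coloring: color 1: [0, 3, 14, 16]; color 2: [2, 6, 11]; color 3: [8, 9, 17].
(χ(G) = 3 ≤ 4.)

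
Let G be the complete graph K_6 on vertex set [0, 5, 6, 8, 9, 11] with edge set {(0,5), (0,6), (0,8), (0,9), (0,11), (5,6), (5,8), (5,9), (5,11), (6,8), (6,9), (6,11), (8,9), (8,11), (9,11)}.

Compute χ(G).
Clique number ω(G) = 6 (lower bound: χ ≥ ω).
The clique on [0, 5, 6, 8, 9, 11] has size 6, forcing χ ≥ 6, and the coloring below uses 6 colors, so χ(G) = 6.
A valid 6-coloring: color 1: [8]; color 2: [9]; color 3: [11]; color 4: [5]; color 5: [0]; color 6: [6].

χ(G) = 6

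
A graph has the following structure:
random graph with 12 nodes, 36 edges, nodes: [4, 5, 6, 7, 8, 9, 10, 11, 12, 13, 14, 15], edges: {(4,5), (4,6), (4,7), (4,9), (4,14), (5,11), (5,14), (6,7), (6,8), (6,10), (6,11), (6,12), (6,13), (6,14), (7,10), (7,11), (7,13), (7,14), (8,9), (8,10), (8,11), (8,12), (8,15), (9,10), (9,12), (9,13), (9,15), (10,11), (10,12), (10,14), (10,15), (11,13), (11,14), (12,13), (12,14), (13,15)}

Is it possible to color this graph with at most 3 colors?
The clique on vertices [6, 7, 10, 11, 14] has size 5 > 3, so it alone needs 5 colors.

No, G is not 3-colorable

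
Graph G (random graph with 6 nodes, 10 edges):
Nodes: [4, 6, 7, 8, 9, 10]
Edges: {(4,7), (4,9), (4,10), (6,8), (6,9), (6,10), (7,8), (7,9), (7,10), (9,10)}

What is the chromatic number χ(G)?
Clique number ω(G) = 4 (lower bound: χ ≥ ω).
The clique on [4, 7, 9, 10] has size 4, forcing χ ≥ 4, and the coloring below uses 4 colors, so χ(G) = 4.
A valid 4-coloring: color 1: [8, 10]; color 2: [9]; color 3: [6, 7]; color 4: [4].

χ(G) = 4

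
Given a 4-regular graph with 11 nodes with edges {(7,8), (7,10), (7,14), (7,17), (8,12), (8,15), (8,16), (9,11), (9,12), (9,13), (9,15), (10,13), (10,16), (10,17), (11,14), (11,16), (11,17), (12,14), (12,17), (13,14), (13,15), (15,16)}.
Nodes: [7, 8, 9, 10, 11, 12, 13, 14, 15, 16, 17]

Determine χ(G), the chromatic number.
χ(G) = 3

Clique number ω(G) = 3 (lower bound: χ ≥ ω).
The clique on [7, 10, 17] has size 3, forcing χ ≥ 3, and the coloring below uses 3 colors, so χ(G) = 3.
A valid 3-coloring: color 1: [7, 12, 13, 16]; color 2: [10, 11, 15]; color 3: [8, 9, 14, 17].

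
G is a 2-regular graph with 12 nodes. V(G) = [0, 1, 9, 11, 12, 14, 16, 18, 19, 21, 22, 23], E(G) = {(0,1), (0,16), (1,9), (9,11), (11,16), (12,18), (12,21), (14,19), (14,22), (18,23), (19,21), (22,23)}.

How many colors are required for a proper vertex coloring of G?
χ(G) = 3

Clique number ω(G) = 2 (lower bound: χ ≥ ω).
Odd cycle [16, 0, 1, 9, 11] needs 3 colors (χ ≥ 3).
The coloring below uses 3 colors, so χ(G) = 3.
A valid 3-coloring: color 1: [0, 9, 18, 19, 22]; color 2: [1, 11, 14, 21, 23]; color 3: [12, 16].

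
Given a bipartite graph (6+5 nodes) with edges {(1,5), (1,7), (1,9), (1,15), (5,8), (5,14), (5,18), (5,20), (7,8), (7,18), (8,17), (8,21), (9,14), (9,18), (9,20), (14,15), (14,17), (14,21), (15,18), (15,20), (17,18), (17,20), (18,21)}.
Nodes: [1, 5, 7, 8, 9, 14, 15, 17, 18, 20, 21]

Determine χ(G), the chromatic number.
Clique number ω(G) = 2 (lower bound: χ ≥ ω).
The graph is bipartite (no odd cycle), so 2 colors suffice: χ(G) = 2.
A valid 2-coloring: color 1: [1, 8, 14, 18, 20]; color 2: [5, 7, 9, 15, 17, 21].

χ(G) = 2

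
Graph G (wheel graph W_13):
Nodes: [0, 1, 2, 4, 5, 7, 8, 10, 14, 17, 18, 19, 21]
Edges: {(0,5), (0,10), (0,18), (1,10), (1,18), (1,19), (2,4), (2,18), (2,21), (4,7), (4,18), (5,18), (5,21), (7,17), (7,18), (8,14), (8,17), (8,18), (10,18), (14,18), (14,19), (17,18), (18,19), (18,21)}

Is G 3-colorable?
Yes, G is 3-colorable

A valid 3-coloring: color 1: [18]; color 2: [2, 5, 7, 8, 10, 19]; color 3: [0, 1, 4, 14, 17, 21].
(χ(G) = 3 ≤ 3.)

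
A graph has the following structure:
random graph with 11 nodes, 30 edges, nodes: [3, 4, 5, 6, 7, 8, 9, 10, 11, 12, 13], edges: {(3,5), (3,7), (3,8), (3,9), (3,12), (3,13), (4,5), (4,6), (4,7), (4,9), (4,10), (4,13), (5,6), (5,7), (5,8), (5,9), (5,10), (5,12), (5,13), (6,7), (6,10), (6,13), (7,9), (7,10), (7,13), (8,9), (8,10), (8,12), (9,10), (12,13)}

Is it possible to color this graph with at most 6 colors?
A valid 6-coloring: color 1: [5, 11]; color 2: [7, 8]; color 3: [3, 4]; color 4: [10, 13]; color 5: [6, 9, 12].
(χ(G) = 5 ≤ 6.)

Yes, G is 6-colorable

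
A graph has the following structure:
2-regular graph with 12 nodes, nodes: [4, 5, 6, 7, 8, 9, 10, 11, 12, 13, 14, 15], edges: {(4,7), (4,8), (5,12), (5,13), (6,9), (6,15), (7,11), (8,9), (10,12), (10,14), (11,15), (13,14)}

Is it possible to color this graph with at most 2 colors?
Odd cycle [9, 8, 4, 7, 11, 15, 6] needs 3 colors (χ ≥ 3).
Hence χ(G) ≥ 3 > 2, so no proper 2-coloring exists.

No, G is not 2-colorable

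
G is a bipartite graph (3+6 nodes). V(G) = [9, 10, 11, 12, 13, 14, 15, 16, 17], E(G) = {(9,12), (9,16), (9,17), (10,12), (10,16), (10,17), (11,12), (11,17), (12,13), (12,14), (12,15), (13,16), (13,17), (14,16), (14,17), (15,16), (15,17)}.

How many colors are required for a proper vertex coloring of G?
Clique number ω(G) = 2 (lower bound: χ ≥ ω).
The graph is bipartite (no odd cycle), so 2 colors suffice: χ(G) = 2.
A valid 2-coloring: color 1: [12, 16, 17]; color 2: [9, 10, 11, 13, 14, 15].

χ(G) = 2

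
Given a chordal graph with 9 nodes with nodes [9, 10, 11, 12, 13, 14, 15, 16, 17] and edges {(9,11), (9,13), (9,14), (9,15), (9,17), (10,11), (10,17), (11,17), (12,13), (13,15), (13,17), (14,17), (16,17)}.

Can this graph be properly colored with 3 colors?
Yes, G is 3-colorable

A valid 3-coloring: color 1: [12, 15, 17]; color 2: [9, 10, 16]; color 3: [11, 13, 14].
(χ(G) = 3 ≤ 3.)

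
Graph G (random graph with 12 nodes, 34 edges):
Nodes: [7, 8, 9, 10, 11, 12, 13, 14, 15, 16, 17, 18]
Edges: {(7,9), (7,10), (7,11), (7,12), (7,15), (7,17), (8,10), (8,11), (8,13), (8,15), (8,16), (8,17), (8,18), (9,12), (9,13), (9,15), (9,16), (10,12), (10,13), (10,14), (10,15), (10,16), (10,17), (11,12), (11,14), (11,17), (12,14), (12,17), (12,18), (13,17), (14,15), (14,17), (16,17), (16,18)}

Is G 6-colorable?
Yes, G is 6-colorable

A valid 6-coloring: color 1: [15, 17, 18]; color 2: [9, 10, 11]; color 3: [8, 12]; color 4: [7, 13, 14, 16].
(χ(G) = 4 ≤ 6.)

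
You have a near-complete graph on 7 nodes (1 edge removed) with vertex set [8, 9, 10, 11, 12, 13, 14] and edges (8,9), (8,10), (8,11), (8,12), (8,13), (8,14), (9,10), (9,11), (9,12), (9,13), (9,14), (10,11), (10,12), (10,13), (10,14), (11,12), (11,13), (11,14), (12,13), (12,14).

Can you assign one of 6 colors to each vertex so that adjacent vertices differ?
Yes, G is 6-colorable

A valid 6-coloring: color 1: [11]; color 2: [9]; color 3: [8]; color 4: [10]; color 5: [12]; color 6: [13, 14].
(χ(G) = 6 ≤ 6.)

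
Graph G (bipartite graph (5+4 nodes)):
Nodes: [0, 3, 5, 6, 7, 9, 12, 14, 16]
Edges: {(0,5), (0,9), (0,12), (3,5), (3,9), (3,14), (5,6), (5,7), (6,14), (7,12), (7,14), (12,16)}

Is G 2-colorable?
A valid 2-coloring: color 1: [5, 9, 12, 14]; color 2: [0, 3, 6, 7, 16].
(χ(G) = 2 ≤ 2.)

Yes, G is 2-colorable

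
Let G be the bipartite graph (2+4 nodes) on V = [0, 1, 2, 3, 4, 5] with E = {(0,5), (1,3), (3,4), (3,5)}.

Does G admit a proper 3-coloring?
Yes, G is 3-colorable

A valid 3-coloring: color 1: [0, 2, 3]; color 2: [1, 4, 5].
(χ(G) = 2 ≤ 3.)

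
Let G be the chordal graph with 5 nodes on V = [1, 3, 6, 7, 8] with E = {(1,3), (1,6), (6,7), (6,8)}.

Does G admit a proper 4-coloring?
Yes, G is 4-colorable

A valid 4-coloring: color 1: [3, 6]; color 2: [1, 7, 8].
(χ(G) = 2 ≤ 4.)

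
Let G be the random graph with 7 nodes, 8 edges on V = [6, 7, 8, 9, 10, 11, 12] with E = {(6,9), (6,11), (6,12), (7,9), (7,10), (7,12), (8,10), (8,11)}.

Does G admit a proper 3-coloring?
Yes, G is 3-colorable

A valid 3-coloring: color 1: [6, 7, 8]; color 2: [9, 10, 11, 12].
(χ(G) = 2 ≤ 3.)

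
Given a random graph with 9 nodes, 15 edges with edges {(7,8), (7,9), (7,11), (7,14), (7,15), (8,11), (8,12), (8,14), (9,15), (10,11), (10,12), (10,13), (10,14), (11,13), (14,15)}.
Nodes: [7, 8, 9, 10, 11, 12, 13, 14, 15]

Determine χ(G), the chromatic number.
Clique number ω(G) = 3 (lower bound: χ ≥ ω).
The clique on [10, 11, 13] has size 3, forcing χ ≥ 3, and the coloring below uses 3 colors, so χ(G) = 3.
A valid 3-coloring: color 1: [7, 10]; color 2: [9, 11, 12, 14]; color 3: [8, 13, 15].

χ(G) = 3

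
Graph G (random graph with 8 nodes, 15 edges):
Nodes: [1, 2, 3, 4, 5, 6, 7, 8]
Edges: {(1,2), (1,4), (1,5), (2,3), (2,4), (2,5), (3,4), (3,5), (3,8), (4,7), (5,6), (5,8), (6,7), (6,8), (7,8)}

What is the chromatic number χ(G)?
χ(G) = 4

Clique number ω(G) = 3 (lower bound: χ ≥ ω).
Suppose a proper 3-coloring c exists. The clique [1, 2, 4] takes 3 distinct colors; by symmetry let c(1) = 1, c(2) = 2, c(4) = 3.
- Vertex 5: neighbors [1, 2] already have colors [1, 2] ⇒ c(5) = 3.
- Vertex 3: neighbors [2, 4] already have colors [2, 3] ⇒ c(3) = 1.
- Vertex 8: neighbors [3, 5] already have colors [1, 3] ⇒ c(8) = 2.
- Vertex 6: neighbors [8, 5] already have colors [2, 3] ⇒ c(6) = 1.
- Vertex 7: neighbors [6, 8, 4] already have colors [1, 2, 3] — all 3 colors blocked. Contradiction.
The forced assignments end in a contradiction, so G has no proper 3-coloring (χ ≥ 4).
The coloring below uses 4 colors, so χ(G) = 4.
A valid 4-coloring: color 1: [4, 5]; color 2: [1, 3, 6]; color 3: [2, 8]; color 4: [7].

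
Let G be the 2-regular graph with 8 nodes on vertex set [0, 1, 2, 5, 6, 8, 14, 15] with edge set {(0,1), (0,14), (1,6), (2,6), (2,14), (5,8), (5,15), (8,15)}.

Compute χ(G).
χ(G) = 3

Clique number ω(G) = 3 (lower bound: χ ≥ ω).
The clique on [5, 8, 15] has size 3, forcing χ ≥ 3, and the coloring below uses 3 colors, so χ(G) = 3.
A valid 3-coloring: color 1: [0, 2, 8]; color 2: [6, 14, 15]; color 3: [1, 5].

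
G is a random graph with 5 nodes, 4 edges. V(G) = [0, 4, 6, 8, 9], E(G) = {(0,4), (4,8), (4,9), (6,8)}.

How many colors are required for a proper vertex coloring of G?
Clique number ω(G) = 2 (lower bound: χ ≥ ω).
The graph is bipartite (no odd cycle), so 2 colors suffice: χ(G) = 2.
A valid 2-coloring: color 1: [4, 6]; color 2: [0, 8, 9].

χ(G) = 2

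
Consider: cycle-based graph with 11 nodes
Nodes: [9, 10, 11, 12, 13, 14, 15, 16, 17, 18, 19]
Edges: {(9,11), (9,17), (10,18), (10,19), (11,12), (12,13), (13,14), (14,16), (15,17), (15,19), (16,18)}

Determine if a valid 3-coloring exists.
A valid 3-coloring: color 1: [12, 14, 17, 18, 19]; color 2: [9, 10, 13, 15, 16]; color 3: [11].
(χ(G) = 3 ≤ 3.)

Yes, G is 3-colorable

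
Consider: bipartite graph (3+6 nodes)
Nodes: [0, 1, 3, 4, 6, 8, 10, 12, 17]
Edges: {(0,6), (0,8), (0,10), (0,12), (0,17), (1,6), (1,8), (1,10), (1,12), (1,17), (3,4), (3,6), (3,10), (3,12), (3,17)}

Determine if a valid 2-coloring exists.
Yes, G is 2-colorable

A valid 2-coloring: color 1: [0, 1, 3]; color 2: [4, 6, 8, 10, 12, 17].
(χ(G) = 2 ≤ 2.)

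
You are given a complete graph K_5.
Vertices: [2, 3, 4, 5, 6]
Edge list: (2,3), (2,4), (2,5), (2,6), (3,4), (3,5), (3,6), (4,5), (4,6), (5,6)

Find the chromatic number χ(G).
χ(G) = 5

Clique number ω(G) = 5 (lower bound: χ ≥ ω).
The clique on [2, 3, 4, 5, 6] has size 5, forcing χ ≥ 5, and the coloring below uses 5 colors, so χ(G) = 5.
A valid 5-coloring: color 1: [5]; color 2: [2]; color 3: [4]; color 4: [3]; color 5: [6].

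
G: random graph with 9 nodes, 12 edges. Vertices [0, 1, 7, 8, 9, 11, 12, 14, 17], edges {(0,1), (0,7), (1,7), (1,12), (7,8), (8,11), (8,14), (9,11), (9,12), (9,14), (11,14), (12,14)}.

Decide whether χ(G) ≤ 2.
The clique on vertices [0, 1, 7] has size 3 > 2, so it alone needs 3 colors.

No, G is not 2-colorable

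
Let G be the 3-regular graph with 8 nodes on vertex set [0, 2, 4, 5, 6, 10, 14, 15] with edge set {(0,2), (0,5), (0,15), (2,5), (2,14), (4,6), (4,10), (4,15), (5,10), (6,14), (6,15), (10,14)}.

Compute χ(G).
χ(G) = 3

Clique number ω(G) = 3 (lower bound: χ ≥ ω).
The clique on [0, 2, 5] has size 3, forcing χ ≥ 3, and the coloring below uses 3 colors, so χ(G) = 3.
A valid 3-coloring: color 1: [5, 14, 15]; color 2: [0, 4]; color 3: [2, 6, 10].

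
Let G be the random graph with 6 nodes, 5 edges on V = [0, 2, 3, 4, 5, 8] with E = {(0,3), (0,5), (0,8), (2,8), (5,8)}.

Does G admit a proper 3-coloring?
Yes, G is 3-colorable

A valid 3-coloring: color 1: [0, 2, 4]; color 2: [3, 8]; color 3: [5].
(χ(G) = 3 ≤ 3.)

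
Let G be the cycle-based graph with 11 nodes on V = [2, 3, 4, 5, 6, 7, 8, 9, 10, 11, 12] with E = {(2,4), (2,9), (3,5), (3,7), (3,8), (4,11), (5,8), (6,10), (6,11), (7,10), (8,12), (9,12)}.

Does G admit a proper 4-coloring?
A valid 4-coloring: color 1: [4, 6, 7, 8, 9]; color 2: [2, 3, 10, 11, 12]; color 3: [5].
(χ(G) = 3 ≤ 4.)

Yes, G is 4-colorable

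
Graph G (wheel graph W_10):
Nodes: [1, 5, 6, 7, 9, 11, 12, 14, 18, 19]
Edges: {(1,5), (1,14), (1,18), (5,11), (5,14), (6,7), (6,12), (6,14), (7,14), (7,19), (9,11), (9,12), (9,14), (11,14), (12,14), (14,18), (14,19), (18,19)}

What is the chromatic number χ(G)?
χ(G) = 4

Clique number ω(G) = 3 (lower bound: χ ≥ ω).
Odd cycle [19, 7, 6, 12, 9, 11, 5, 1, 18] needs 3 colors (χ ≥ 3).
Vertex 14 is adjacent to every vertex of [1, 5, 6, 7, 9, 11, 12, 18, 19], which already need 3 colors among themselves, so 14 needs a new color (χ ≥ 4).
The coloring below uses 4 colors, so χ(G) = 4.
A valid 4-coloring: color 1: [14]; color 2: [1, 6, 9, 19]; color 3: [7, 11, 12, 18]; color 4: [5].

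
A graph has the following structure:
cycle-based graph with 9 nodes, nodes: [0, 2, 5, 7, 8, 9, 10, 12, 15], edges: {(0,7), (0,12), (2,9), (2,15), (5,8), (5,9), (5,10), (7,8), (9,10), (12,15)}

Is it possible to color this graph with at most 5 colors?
A valid 5-coloring: color 1: [2, 5, 7, 12]; color 2: [0, 8, 9, 15]; color 3: [10].
(χ(G) = 3 ≤ 5.)

Yes, G is 5-colorable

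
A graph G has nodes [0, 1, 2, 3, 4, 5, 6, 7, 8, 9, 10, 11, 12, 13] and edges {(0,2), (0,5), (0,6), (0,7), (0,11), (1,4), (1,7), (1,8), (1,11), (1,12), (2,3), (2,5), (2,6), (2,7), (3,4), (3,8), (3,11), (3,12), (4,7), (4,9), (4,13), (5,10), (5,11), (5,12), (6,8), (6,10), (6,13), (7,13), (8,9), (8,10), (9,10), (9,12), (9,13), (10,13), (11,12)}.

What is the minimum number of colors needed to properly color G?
χ(G) = 4

Clique number ω(G) = 3 (lower bound: χ ≥ ω).
Suppose a proper 3-coloring c exists. The clique [0, 2, 5] takes 3 distinct colors; by symmetry let c(0) = 1, c(2) = 2, c(5) = 3.
- Vertex 6: neighbors [0, 2] already have colors [1, 2] ⇒ c(6) = 3.
- Vertex 7: neighbors [0, 2] already have colors [1, 2] ⇒ c(7) = 3.
- Vertex 11: neighbors [0, 5] already have colors [1, 3] ⇒ c(11) = 2.
- Vertex 1: neighbors [11, 7] already have colors [2, 3] ⇒ c(1) = 1.
- Vertex 12: neighbors [1, 11, 5] already have colors [1, 2, 3] — all 3 colors blocked. Contradiction.
The forced assignments end in a contradiction, so G has no proper 3-coloring (χ ≥ 4).
The coloring below uses 4 colors, so χ(G) = 4.
A valid 4-coloring: color 1: [0, 8, 12, 13]; color 2: [2, 4, 10, 11]; color 3: [1, 3, 5, 6, 9]; color 4: [7].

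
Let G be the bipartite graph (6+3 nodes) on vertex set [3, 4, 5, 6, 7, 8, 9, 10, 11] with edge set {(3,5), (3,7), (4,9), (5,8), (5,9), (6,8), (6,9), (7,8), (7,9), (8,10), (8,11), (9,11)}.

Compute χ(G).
Clique number ω(G) = 2 (lower bound: χ ≥ ω).
The graph is bipartite (no odd cycle), so 2 colors suffice: χ(G) = 2.
A valid 2-coloring: color 1: [3, 8, 9]; color 2: [4, 5, 6, 7, 10, 11].

χ(G) = 2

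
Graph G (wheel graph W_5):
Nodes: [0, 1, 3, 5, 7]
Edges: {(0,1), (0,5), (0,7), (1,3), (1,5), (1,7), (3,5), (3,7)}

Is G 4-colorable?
Yes, G is 4-colorable

A valid 4-coloring: color 1: [1]; color 2: [0, 3]; color 3: [5, 7].
(χ(G) = 3 ≤ 4.)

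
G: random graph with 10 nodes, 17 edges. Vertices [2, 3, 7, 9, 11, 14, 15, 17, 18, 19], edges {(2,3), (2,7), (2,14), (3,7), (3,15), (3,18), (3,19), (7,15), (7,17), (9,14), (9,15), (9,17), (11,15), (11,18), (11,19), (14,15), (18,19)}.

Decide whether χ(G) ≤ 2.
No, G is not 2-colorable

The clique on vertices [3, 18, 19] has size 3 > 2, so it alone needs 3 colors.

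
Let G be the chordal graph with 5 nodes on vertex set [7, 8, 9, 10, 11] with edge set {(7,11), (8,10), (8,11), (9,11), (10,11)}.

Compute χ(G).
Clique number ω(G) = 3 (lower bound: χ ≥ ω).
The clique on [8, 10, 11] has size 3, forcing χ ≥ 3, and the coloring below uses 3 colors, so χ(G) = 3.
A valid 3-coloring: color 1: [11]; color 2: [7, 8, 9]; color 3: [10].

χ(G) = 3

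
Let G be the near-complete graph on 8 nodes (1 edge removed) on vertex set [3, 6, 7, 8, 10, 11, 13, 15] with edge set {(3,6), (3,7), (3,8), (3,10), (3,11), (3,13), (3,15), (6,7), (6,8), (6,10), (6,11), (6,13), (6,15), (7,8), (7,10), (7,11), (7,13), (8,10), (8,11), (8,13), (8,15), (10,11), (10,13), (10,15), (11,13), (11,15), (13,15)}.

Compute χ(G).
Clique number ω(G) = 7 (lower bound: χ ≥ ω).
The clique on [3, 6, 7, 8, 10, 11, 13] has size 7, forcing χ ≥ 7, and the coloring below uses 7 colors, so χ(G) = 7.
A valid 7-coloring: color 1: [3]; color 2: [13]; color 3: [6]; color 4: [10]; color 5: [11]; color 6: [8]; color 7: [7, 15].

χ(G) = 7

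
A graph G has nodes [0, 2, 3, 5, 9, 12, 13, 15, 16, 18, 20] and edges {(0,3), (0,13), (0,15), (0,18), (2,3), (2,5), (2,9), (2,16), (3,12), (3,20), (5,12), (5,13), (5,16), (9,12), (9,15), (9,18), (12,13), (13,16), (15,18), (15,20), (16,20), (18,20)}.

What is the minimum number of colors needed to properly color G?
Clique number ω(G) = 3 (lower bound: χ ≥ ω).
Suppose a proper 3-coloring c exists. The clique [0, 15, 18] takes 3 distinct colors; by symmetry let c(0) = 1, c(15) = 2, c(18) = 3.
- Vertex 9: neighbors [15, 18] already have colors [2, 3] ⇒ c(9) = 1.
- Vertex 20: neighbors [15, 18] already have colors [2, 3] ⇒ c(20) = 1.
- Vertex 2: neighbors [9] already have colors [1]; try each remaining color.
- Case c(2) = 2:
  - Vertex 16: neighbors [20, 2] already have colors [1, 2] ⇒ c(16) = 3.
  - Vertex 5: neighbors [2, 16] already have colors [2, 3] ⇒ c(5) = 1.
  - Vertex 3: neighbors [0, 2] already have colors [1, 2] ⇒ c(3) = 3.
  - Vertex 12: neighbors [5, 3] already have colors [1, 3] ⇒ c(12) = 2.
  - Vertex 13: neighbors [0, 12, 16] already have colors [1, 2, 3] — all 3 colors blocked. Contradiction.
- Case c(2) = 3:
  - Vertex 16: neighbors [20, 2] already have colors [1, 3] ⇒ c(16) = 2.
  - Vertex 5: neighbors [16, 2] already have colors [2, 3] ⇒ c(5) = 1.
  - Vertex 3: neighbors [0, 2] already have colors [1, 3] ⇒ c(3) = 2.
  - Vertex 12: neighbors [5, 3] already have colors [1, 2] ⇒ c(12) = 3.
  - Vertex 13: neighbors [0, 16, 12] already have colors [1, 2, 3] — all 3 colors blocked. Contradiction.
Every case ends in a contradiction, so G has no proper 3-coloring (χ ≥ 4).
The coloring below uses 4 colors, so χ(G) = 4.
A valid 4-coloring: color 1: [0, 2, 12, 20]; color 2: [3, 9, 16]; color 3: [13, 18]; color 4: [5, 15].

χ(G) = 4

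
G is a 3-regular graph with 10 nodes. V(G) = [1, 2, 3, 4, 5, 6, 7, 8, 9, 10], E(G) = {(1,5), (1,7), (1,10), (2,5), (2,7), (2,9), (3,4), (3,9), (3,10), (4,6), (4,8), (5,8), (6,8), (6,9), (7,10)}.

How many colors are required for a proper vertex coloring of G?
χ(G) = 3

Clique number ω(G) = 3 (lower bound: χ ≥ ω).
The clique on [1, 7, 10] has size 3, forcing χ ≥ 3, and the coloring below uses 3 colors, so χ(G) = 3.
A valid 3-coloring: color 1: [3, 5, 6, 7]; color 2: [2, 4, 10]; color 3: [1, 8, 9].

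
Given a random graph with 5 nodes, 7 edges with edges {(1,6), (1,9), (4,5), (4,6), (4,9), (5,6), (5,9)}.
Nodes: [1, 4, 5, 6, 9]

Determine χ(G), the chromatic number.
Clique number ω(G) = 3 (lower bound: χ ≥ ω).
The clique on [4, 5, 9] has size 3, forcing χ ≥ 3, and the coloring below uses 3 colors, so χ(G) = 3.
A valid 3-coloring: color 1: [1, 4]; color 2: [5]; color 3: [6, 9].

χ(G) = 3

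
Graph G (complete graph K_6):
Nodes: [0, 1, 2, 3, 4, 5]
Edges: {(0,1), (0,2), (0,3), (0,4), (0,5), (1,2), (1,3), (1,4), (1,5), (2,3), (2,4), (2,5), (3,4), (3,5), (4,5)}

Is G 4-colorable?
The clique on vertices [0, 1, 2, 3, 4, 5] has size 6 > 4, so it alone needs 6 colors.

No, G is not 4-colorable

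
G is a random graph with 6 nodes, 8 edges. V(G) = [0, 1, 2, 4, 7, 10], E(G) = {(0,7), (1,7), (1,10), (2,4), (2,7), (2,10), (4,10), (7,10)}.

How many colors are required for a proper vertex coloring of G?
Clique number ω(G) = 3 (lower bound: χ ≥ ω).
The clique on [2, 4, 10] has size 3, forcing χ ≥ 3, and the coloring below uses 3 colors, so χ(G) = 3.
A valid 3-coloring: color 1: [4, 7]; color 2: [0, 10]; color 3: [1, 2].

χ(G) = 3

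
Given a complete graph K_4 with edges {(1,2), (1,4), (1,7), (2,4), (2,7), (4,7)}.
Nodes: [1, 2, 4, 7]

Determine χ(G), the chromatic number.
Clique number ω(G) = 4 (lower bound: χ ≥ ω).
The clique on [1, 2, 4, 7] has size 4, forcing χ ≥ 4, and the coloring below uses 4 colors, so χ(G) = 4.
A valid 4-coloring: color 1: [1]; color 2: [4]; color 3: [7]; color 4: [2].

χ(G) = 4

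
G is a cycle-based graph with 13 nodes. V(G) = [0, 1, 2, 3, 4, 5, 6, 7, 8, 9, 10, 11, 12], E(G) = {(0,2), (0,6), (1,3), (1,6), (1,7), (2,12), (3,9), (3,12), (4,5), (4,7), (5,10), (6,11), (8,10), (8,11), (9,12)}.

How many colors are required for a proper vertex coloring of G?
χ(G) = 3

Clique number ω(G) = 3 (lower bound: χ ≥ ω).
The clique on [3, 9, 12] has size 3, forcing χ ≥ 3, and the coloring below uses 3 colors, so χ(G) = 3.
A valid 3-coloring: color 1: [0, 1, 4, 10, 11, 12]; color 2: [2, 3, 5, 6, 7, 8]; color 3: [9].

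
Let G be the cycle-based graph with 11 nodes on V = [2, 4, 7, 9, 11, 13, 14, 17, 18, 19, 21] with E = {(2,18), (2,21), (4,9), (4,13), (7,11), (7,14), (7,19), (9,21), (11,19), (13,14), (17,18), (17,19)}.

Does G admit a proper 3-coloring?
A valid 3-coloring: color 1: [4, 14, 18, 19, 21]; color 2: [2, 7, 9, 13, 17]; color 3: [11].
(χ(G) = 3 ≤ 3.)

Yes, G is 3-colorable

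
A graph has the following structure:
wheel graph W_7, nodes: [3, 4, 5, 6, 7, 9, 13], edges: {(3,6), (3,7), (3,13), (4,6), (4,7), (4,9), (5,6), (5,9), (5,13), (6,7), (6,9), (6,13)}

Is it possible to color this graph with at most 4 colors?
A valid 4-coloring: color 1: [6]; color 2: [7, 9, 13]; color 3: [3, 4, 5].
(χ(G) = 3 ≤ 4.)

Yes, G is 4-colorable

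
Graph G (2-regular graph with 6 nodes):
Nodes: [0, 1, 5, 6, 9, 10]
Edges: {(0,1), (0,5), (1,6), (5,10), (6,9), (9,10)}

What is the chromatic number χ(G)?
χ(G) = 2

Clique number ω(G) = 2 (lower bound: χ ≥ ω).
The graph is bipartite (no odd cycle), so 2 colors suffice: χ(G) = 2.
A valid 2-coloring: color 1: [0, 6, 10]; color 2: [1, 5, 9].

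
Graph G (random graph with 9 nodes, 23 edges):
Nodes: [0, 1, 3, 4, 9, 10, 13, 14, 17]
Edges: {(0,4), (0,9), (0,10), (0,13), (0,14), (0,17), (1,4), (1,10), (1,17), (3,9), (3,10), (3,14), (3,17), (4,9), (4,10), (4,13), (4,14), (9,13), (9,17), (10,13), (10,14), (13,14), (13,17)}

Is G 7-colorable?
A valid 7-coloring: color 1: [1, 3, 13]; color 2: [0]; color 3: [4, 17]; color 4: [9, 10]; color 5: [14].
(χ(G) = 5 ≤ 7.)

Yes, G is 7-colorable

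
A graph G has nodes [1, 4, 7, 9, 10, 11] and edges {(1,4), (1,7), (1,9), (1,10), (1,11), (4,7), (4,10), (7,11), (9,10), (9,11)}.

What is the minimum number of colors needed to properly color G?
Clique number ω(G) = 3 (lower bound: χ ≥ ω).
Odd cycle [7, 11, 9, 10, 4] needs 3 colors (χ ≥ 3).
Vertex 1 is adjacent to every vertex of [4, 7, 9, 10, 11], which already need 3 colors among themselves, so 1 needs a new color (χ ≥ 4).
The coloring below uses 4 colors, so χ(G) = 4.
A valid 4-coloring: color 1: [1]; color 2: [7, 10]; color 3: [4, 11]; color 4: [9].

χ(G) = 4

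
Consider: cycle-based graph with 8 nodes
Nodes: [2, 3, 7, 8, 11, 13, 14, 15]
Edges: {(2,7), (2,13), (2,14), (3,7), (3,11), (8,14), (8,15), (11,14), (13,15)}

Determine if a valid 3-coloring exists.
Yes, G is 3-colorable

A valid 3-coloring: color 1: [7, 14, 15]; color 2: [2, 3, 8]; color 3: [11, 13].
(χ(G) = 3 ≤ 3.)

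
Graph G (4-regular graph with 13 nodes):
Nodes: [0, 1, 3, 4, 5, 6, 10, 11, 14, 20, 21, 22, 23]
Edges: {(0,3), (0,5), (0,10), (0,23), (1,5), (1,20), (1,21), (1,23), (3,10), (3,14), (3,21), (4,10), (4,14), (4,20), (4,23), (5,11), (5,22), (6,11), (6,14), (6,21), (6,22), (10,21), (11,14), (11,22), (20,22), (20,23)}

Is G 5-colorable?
Yes, G is 5-colorable

A valid 5-coloring: color 1: [14, 21, 22, 23]; color 2: [0, 1, 4, 11]; color 3: [3, 5, 6, 20]; color 4: [10].
(χ(G) = 4 ≤ 5.)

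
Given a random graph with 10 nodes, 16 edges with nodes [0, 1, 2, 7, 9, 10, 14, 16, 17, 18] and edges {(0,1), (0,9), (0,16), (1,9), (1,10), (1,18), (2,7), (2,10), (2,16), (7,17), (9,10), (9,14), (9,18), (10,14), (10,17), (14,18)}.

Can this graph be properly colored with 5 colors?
Yes, G is 5-colorable

A valid 5-coloring: color 1: [0, 7, 10, 18]; color 2: [2, 9, 17]; color 3: [1, 14, 16].
(χ(G) = 3 ≤ 5.)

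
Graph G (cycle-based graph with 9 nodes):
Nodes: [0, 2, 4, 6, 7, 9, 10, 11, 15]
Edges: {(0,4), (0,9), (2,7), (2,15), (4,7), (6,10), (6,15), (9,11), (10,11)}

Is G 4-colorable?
Yes, G is 4-colorable

A valid 4-coloring: color 1: [4, 9, 10, 15]; color 2: [0, 6, 7, 11]; color 3: [2].
(χ(G) = 3 ≤ 4.)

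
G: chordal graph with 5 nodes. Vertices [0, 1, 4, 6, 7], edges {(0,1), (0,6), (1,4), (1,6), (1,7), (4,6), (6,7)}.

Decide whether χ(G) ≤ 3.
A valid 3-coloring: color 1: [6]; color 2: [1]; color 3: [0, 4, 7].
(χ(G) = 3 ≤ 3.)

Yes, G is 3-colorable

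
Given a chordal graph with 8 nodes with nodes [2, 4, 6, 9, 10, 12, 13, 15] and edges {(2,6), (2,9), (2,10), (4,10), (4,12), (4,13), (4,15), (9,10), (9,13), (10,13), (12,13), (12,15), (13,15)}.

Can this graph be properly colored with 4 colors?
Yes, G is 4-colorable

A valid 4-coloring: color 1: [2, 13]; color 2: [6, 10, 15]; color 3: [4, 9]; color 4: [12].
(χ(G) = 4 ≤ 4.)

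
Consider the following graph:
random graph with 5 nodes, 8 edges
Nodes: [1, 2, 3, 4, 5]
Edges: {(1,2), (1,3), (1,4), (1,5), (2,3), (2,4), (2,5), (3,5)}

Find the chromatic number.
χ(G) = 4

Clique number ω(G) = 4 (lower bound: χ ≥ ω).
The clique on [1, 2, 3, 5] has size 4, forcing χ ≥ 4, and the coloring below uses 4 colors, so χ(G) = 4.
A valid 4-coloring: color 1: [2]; color 2: [1]; color 3: [4, 5]; color 4: [3].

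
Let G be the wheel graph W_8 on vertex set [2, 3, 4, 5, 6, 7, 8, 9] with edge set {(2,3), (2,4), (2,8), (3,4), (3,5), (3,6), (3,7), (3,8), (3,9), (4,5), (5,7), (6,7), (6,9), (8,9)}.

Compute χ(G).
Clique number ω(G) = 3 (lower bound: χ ≥ ω).
Odd cycle [8, 9, 6, 7, 5, 4, 2] needs 3 colors (χ ≥ 3).
Vertex 3 is adjacent to every vertex of [2, 4, 5, 6, 7, 8, 9], which already need 3 colors among themselves, so 3 needs a new color (χ ≥ 4).
The coloring below uses 4 colors, so χ(G) = 4.
A valid 4-coloring: color 1: [3]; color 2: [4, 6, 8]; color 3: [2, 7, 9]; color 4: [5].

χ(G) = 4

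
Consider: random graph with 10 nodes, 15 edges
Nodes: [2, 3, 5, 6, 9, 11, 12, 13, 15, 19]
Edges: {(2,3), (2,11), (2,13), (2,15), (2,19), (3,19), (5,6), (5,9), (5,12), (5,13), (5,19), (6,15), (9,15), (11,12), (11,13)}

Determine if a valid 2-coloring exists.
The clique on vertices [2, 11, 13] has size 3 > 2, so it alone needs 3 colors.

No, G is not 2-colorable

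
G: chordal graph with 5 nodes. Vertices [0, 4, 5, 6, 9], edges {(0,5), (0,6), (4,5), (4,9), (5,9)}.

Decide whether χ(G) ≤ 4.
Yes, G is 4-colorable

A valid 4-coloring: color 1: [5, 6]; color 2: [0, 9]; color 3: [4].
(χ(G) = 3 ≤ 4.)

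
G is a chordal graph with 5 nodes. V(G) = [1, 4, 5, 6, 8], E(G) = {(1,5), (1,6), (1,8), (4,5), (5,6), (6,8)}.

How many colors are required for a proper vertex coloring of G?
χ(G) = 3

Clique number ω(G) = 3 (lower bound: χ ≥ ω).
The clique on [1, 6, 8] has size 3, forcing χ ≥ 3, and the coloring below uses 3 colors, so χ(G) = 3.
A valid 3-coloring: color 1: [5, 8]; color 2: [1, 4]; color 3: [6].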